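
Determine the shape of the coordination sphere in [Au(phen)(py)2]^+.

tetrahedral

Ligand charges: 1,10-phenanthroline is neutral; pyridine is neutral. With an overall charge of +1 the gold centre must be in the +1 oxidation state.
Gold is a group-11 element; Au(I) is therefore d¹⁰.
Counting donor atoms: 1×1,10-phenanthroline (bidentate) → 2 donors; 2×pyridine (monodentate) → 2 donors. Coordination number = 4.
A d¹⁰ ion has no crystal-field stabilisation preference between square planar and tetrahedral, so four ligands adopt the sterically favoured tetrahedral geometry.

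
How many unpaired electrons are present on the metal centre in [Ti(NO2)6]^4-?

Each nitro (N-bound nitrite) is −1; balancing the −4 overall charge requires Ti(II).
Group 4 minus oxidation state 2 gives a d² configuration.
In an octahedral field the d² configuration is t₂g²e_g⁰ (only one arrangement possible), giving 2 unpaired electrons.

2 unpaired electrons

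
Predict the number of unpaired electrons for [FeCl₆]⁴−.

Each chloride is −1; balancing the −4 overall charge requires Fe(II).
Fe sits in group 8, so the d-electron count is 8 − 2 = 6.
The spin state decides the count: Chloride is a weak-field ligand for a first-row metal, so the complex is high-spin.
An octahedral high-spin d⁶ ion is t₂g⁴e_g², giving 4 unpaired electrons.

4 unpaired electrons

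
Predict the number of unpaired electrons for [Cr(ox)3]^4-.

Ligand charges: each oxalate is −2. With an overall charge of −4 the chromium centre must be in the +2 oxidation state.
Group 6 minus oxidation state 2 gives a d⁴ configuration.
Counting donor atoms: 3×oxalate (bidentate) → 6 donors. Coordination number = 6.
The spin state decides the count: Oxalate is a weak-field ligand for a first-row metal, so the complex is high-spin.
An octahedral high-spin d⁴ ion is t₂g³e_g¹, giving 4 unpaired electrons.

4 unpaired electrons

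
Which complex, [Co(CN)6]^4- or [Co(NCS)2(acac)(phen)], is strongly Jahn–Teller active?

[Co(CN)6]^4-: Each cyanide is −1; balancing the −4 overall charge requires Co(II). Co sits in group 9, so the d-electron count is 9 − 2 = 7. Cyanide is a strong-field ligand (high in the spectrochemical series) for a first-row metal, so the complex is low-spin. The t₂g⁶e_g¹ (low-spin) configuration has an unevenly filled e_g set; the Jahn–Teller theorem predicts a tetragonal distortion (typically axial elongation) to lift the degeneracy.
[Co(NCS)2(acac)(phen)]: Ligand charges: each isothiocyanate is −1; each acetylacetonate is −1; 1,10-phenanthroline is neutral. With an overall charge of 0 the cobalt centre must be in the +3 oxidation state. Cobalt is a group-9 element; Co(III) is therefore d⁶. Co(III) has an exceptionally large octahedral splitting and is low-spin with essentially every ligand except fluoride. The d⁶ configuration leaves the e_g set evenly filled (or empty) — no strong Jahn–Teller driving force.

[Co(CN)6]^4-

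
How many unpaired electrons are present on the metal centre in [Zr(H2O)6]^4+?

0 unpaired electrons

Ligand charges: water is neutral. With an overall charge of +4 the zirconium centre must be in the +4 oxidation state.
Zirconium is a group-4 element; Zr(IV) is therefore d⁰.
In an octahedral field the d⁰ configuration is t₂g⁰e_g⁰, giving 0 unpaired electrons.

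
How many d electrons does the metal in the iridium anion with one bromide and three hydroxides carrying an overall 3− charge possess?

Ligand charges: each bromide is −1; each hydroxide is −1. With an overall charge of −3 the iridium centre must be in the +1 oxidation state.
Ir sits in group 9, so the d-electron count is 9 − 1 = 8.

d8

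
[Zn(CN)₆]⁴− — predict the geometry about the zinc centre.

octahedral

Each cyanide is −1; balancing the −4 overall charge requires Zn(II).
Zinc is a group-12 element; Zn(II) is therefore d¹⁰.
Coordination number: 6.
Six donors around a single metal centre give an octahedral coordination sphere.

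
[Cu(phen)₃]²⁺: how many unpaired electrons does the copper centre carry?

1

Ligand charges: 1,10-phenanthroline is neutral. With an overall charge of +2 the copper centre must be in the +2 oxidation state.
Copper is a group-11 element; Cu(II) is therefore d⁹.
Counting donor atoms: 3×1,10-phenanthroline (bidentate) → 6 donors. Coordination number = 6.
In an octahedral field the d⁹ configuration is t₂g⁶e_g³ (only one arrangement possible), giving 1 unpaired electron.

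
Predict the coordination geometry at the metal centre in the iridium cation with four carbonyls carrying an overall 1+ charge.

square planar

Carbonyl is neutral; balancing the +1 overall charge requires Ir(I).
Ir sits in group 9, so the d-electron count is 9 − 1 = 8.
With 4 monodentate ligands the coordination number is 4.
A 5d d⁸ ion has a large crystal-field splitting; square planar leaves the high-energy d_{x²−y²} orbital empty and maximises CFSE.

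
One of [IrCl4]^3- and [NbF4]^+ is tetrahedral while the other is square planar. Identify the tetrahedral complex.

[NbF4]^+

For [IrCl4]^3-: Ligand charges: each chloride is −1. With an overall charge of −3 the iridium centre must be in the +1 oxidation state. Iridium is a group-9 element; Ir(I) is therefore d⁸. A 5d d⁸ ion has a large crystal-field splitting; square planar leaves the high-energy d_{x²−y²} orbital empty and maximises CFSE. → square planar.
For [NbF4]^+: Summing ligand charges against the +1 overall charge gives an oxidation state of +5 for niobium. Nb sits in group 5, so the d-electron count is 5 − 5 = 0. A d⁰ ion has no crystal-field stabilisation preference between square planar and tetrahedral, so four ligands adopt the sterically favoured tetrahedral geometry. → tetrahedral.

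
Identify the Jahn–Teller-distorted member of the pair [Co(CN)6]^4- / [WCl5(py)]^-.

[Co(CN)6]^4-: Each cyanide is −1; balancing the −4 overall charge requires Co(II). Group 9 minus oxidation state 2 gives a d⁷ configuration. Cyanide is a strong-field ligand (high in the spectrochemical series) for a first-row metal, so the complex is low-spin. The t₂g⁶e_g¹ (low-spin) configuration has an unevenly filled e_g set; the Jahn–Teller theorem predicts a tetragonal distortion (typically axial elongation) to lift the degeneracy.
[WCl5(py)]^-: Ligand charges: each chloride is −1; pyridine is neutral. With an overall charge of −1 the tungsten centre must be in the +4 oxidation state. Group 6 minus oxidation state 4 gives a d² configuration. The d² configuration leaves the e_g set evenly filled (or empty) — no strong Jahn–Teller driving force.

[Co(CN)6]^4-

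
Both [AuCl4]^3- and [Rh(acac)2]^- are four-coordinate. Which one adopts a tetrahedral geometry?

[AuCl4]^3-

For [AuCl4]^3-: Summing ligand charges against the −3 overall charge gives an oxidation state of +1 for gold. Group 11 minus oxidation state 1 gives a d¹⁰ configuration. A d¹⁰ ion has no crystal-field stabilisation preference between square planar and tetrahedral, so four ligands adopt the sterically favoured tetrahedral geometry. → tetrahedral.
For [Rh(acac)2]^-: Each acetylacetonate is −1; balancing the −1 overall charge requires Rh(I). Rh sits in group 9, so the d-electron count is 9 − 1 = 8. A 4d d⁸ ion has a large crystal-field splitting; square planar leaves the high-energy d_{x²−y²} orbital empty and maximises CFSE. → square planar.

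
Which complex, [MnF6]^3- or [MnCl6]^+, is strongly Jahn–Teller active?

[MnF6]^3-

[MnF6]^3-: Summing ligand charges against the −3 overall charge gives an oxidation state of +3 for manganese. Manganese is a group-7 element; Mn(III) is therefore d⁴. Fluoride is a weak-field ligand for a first-row metal, so the complex is high-spin. The t₂g³e_g¹ (high-spin) configuration has an unevenly filled e_g set; the Jahn–Teller theorem predicts a tetragonal distortion (typically axial elongation) to lift the degeneracy.
[MnCl6]^+: Each chloride is −1; balancing the +1 overall charge requires Mn(VII). Group 7 minus oxidation state 7 gives a d⁰ configuration. The d⁰ configuration leaves the e_g set evenly filled (or empty) — no strong Jahn–Teller driving force.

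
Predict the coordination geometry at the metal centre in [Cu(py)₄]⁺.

Summing ligand charges against the +1 overall charge gives an oxidation state of +1 for copper.
Cu sits in group 11, so the d-electron count is 11 − 1 = 10.
With 4 monodentate ligands the coordination number is 4.
A d¹⁰ ion has no crystal-field stabilisation preference between square planar and tetrahedral, so four ligands adopt the sterically favoured tetrahedral geometry.

tetrahedral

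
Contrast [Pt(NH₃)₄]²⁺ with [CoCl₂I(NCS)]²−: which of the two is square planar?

For [Pt(NH₃)₄]²⁺: Summing ligand charges against the +2 overall charge gives an oxidation state of +2 for platinum. Platinum is a group-10 element; Pt(II) is therefore d⁸. A 5d d⁸ ion has a large crystal-field splitting; square planar leaves the high-energy d_{x²−y²} orbital empty and maximises CFSE. → square planar.
For [CoCl₂I(NCS)]²−: Ligand charges: each chloride is −1; each iodide is −1; each isothiocyanate is −1. With an overall charge of −2 the cobalt centre must be in the +2 oxidation state. Co sits in group 9, so the d-electron count is 9 − 2 = 7. For a high-spin 3d d⁷ ion with weak-field ligands the small Δₜ gives little square-planar CFSE advantage, so four ligands adopt the sterically favoured tetrahedral geometry. → tetrahedral.

[Pt(NH₃)₄]²⁺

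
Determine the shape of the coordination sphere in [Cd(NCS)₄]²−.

Ligand charges: each isothiocyanate is −1. With an overall charge of −2 the cadmium centre must be in the +2 oxidation state.
Group 12 minus oxidation state 2 gives a d¹⁰ configuration.
Coordination number: 4.
A d¹⁰ ion has no crystal-field stabilisation preference between square planar and tetrahedral, so four ligands adopt the sterically favoured tetrahedral geometry.

tetrahedral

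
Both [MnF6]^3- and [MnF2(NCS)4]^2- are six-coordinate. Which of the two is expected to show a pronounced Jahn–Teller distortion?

[MnF6]^3-: Each fluoride is −1; balancing the −3 overall charge requires Mn(III). Mn sits in group 7, so the d-electron count is 7 − 3 = 4. Fluoride is a weak-field ligand for a first-row metal, so the complex is high-spin. The t₂g³e_g¹ (high-spin) configuration has an unevenly filled e_g set; the Jahn–Teller theorem predicts a tetragonal distortion (typically axial elongation) to lift the degeneracy.
[MnF2(NCS)4]^2-: Each fluoride is −1; each isothiocyanate is −1; balancing the −2 overall charge requires Mn(IV). Manganese is a group-7 element; Mn(IV) is therefore d³. The d³ configuration leaves the e_g set evenly filled (or empty) — no strong Jahn–Teller driving force.

[MnF6]^3-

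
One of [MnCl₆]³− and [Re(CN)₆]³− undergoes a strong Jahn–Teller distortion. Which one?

[MnCl₆]³−

[MnCl₆]³−: Summing ligand charges against the −3 overall charge gives an oxidation state of +3 for manganese. Group 7 minus oxidation state 3 gives a d⁴ configuration. Chloride is a weak-field ligand for a first-row metal, so the complex is high-spin. The t₂g³e_g¹ (high-spin) configuration has an unevenly filled e_g set; the Jahn–Teller theorem predicts a tetragonal distortion (typically axial elongation) to lift the degeneracy.
[Re(CN)₆]³−: Summing ligand charges against the −3 overall charge gives an oxidation state of +3 for rhenium. Re sits in group 7, so the d-electron count is 7 − 3 = 4. A 5d ion has a large Δₒ and is invariably low-spin. The d⁴ configuration leaves the e_g set evenly filled (or empty) — no strong Jahn–Teller driving force.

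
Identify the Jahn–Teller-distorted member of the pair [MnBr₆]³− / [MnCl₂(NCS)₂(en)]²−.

[MnBr₆]³−: Each bromide is −1; balancing the −3 overall charge requires Mn(III). Mn sits in group 7, so the d-electron count is 7 − 3 = 4. Bromide is a weak-field ligand for a first-row metal, so the complex is high-spin. The t₂g³e_g¹ (high-spin) configuration has an unevenly filled e_g set; the Jahn–Teller theorem predicts a tetragonal distortion (typically axial elongation) to lift the degeneracy.
[MnCl₂(NCS)₂(en)]²−: Summing ligand charges against the −2 overall charge gives an oxidation state of +2 for manganese. Manganese is a group-7 element; Mn(II) is therefore d⁵. Chloride and isothiocyanate are weak-field ligands for a first-row metal, so the complex is high-spin. The d⁵ configuration leaves the e_g set evenly filled (or empty) — no strong Jahn–Teller driving force.

[MnBr₆]³−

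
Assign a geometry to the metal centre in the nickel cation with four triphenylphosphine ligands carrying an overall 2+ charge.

Triphenylphosphine is neutral; balancing the +2 overall charge requires Ni(II).
Nickel is a group-10 element; Ni(II) is therefore d⁸.
Coordination number: 4.
Triphenylphosphine is a strong-field ligand (high in the spectrochemical series).
A 3d d⁸ ion with strong-field ligands gains enough CFSE to favour square planar over tetrahedral.

square planar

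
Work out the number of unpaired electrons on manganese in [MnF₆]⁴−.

5 unpaired electrons

Ligand charges: each fluoride is −1. With an overall charge of −4 the manganese centre must be in the +2 oxidation state.
Mn sits in group 7, so the d-electron count is 7 − 2 = 5.
The spin state decides the count: Fluoride is a weak-field ligand for a first-row metal, so the complex is high-spin.
An octahedral high-spin d⁵ ion is t₂g³e_g², giving 5 unpaired electrons.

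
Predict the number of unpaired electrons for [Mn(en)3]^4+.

3 unpaired electrons

Ligand charges: ethylenediamine is neutral. With an overall charge of +4 the manganese centre must be in the +4 oxidation state.
Manganese is a group-7 element; Mn(IV) is therefore d³.
Counting donor atoms: 3×ethylenediamine (bidentate) → 6 donors. Coordination number = 6.
In an octahedral field the d³ configuration is t₂g³e_g⁰ (only one arrangement possible), giving 3 unpaired electrons.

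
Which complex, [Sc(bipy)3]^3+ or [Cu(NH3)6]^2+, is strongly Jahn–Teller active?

[Cu(NH3)6]^2+

[Sc(bipy)3]^3+: Summing ligand charges against the +3 overall charge gives an oxidation state of +3 for scandium. Group 3 minus oxidation state 3 gives a d⁰ configuration. The d⁰ configuration leaves the e_g set evenly filled (or empty) — no strong Jahn–Teller driving force.
[Cu(NH3)6]^2+: Ammonia is neutral; balancing the +2 overall charge requires Cu(II). Group 11 minus oxidation state 2 gives a d⁹ configuration. The t₂g⁶e_g³ configuration has an unevenly filled e_g set; the Jahn–Teller theorem predicts a tetragonal distortion (typically axial elongation) to lift the degeneracy.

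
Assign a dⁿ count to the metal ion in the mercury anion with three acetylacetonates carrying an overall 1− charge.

Each acetylacetonate is −1; balancing the −1 overall charge requires Hg(II).
Hg sits in group 12, so the d-electron count is 12 − 2 = 10.

d¹⁰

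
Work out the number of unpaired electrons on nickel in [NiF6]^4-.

2 unpaired electrons

Summing ligand charges against the −4 overall charge gives an oxidation state of +2 for nickel.
Group 10 minus oxidation state 2 gives a d⁸ configuration.
In an octahedral field the d⁸ configuration is t₂g⁶e_g² (only one arrangement possible), giving 2 unpaired electrons.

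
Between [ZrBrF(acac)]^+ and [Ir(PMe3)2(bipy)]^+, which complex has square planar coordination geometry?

[Ir(PMe3)2(bipy)]^+

For [ZrBrF(acac)]^+: Ligand charges: each bromide is −1; each fluoride is −1; each acetylacetonate is −1. With an overall charge of +1 the zirconium centre must be in the +4 oxidation state. Zr sits in group 4, so the d-electron count is 4 − 4 = 0. A d⁰ ion has no crystal-field stabilisation preference between square planar and tetrahedral, so four ligands adopt the sterically favoured tetrahedral geometry. → tetrahedral.
For [Ir(PMe3)2(bipy)]^+: Ligand charges: trimethylphosphine is neutral; 2,2′-bipyridine is neutral. With an overall charge of +1 the iridium centre must be in the +1 oxidation state. Ir sits in group 9, so the d-electron count is 9 − 1 = 8. A 5d d⁸ ion has a large crystal-field splitting; square planar leaves the high-energy d_{x²−y²} orbital empty and maximises CFSE. → square planar.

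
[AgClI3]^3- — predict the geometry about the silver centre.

Each chloride is −1; each iodide is −1; balancing the −3 overall charge requires Ag(I).
Group 11 minus oxidation state 1 gives a d¹⁰ configuration.
Coordination number: 4.
A d¹⁰ ion has no crystal-field stabilisation preference between square planar and tetrahedral, so four ligands adopt the sterically favoured tetrahedral geometry.

tetrahedral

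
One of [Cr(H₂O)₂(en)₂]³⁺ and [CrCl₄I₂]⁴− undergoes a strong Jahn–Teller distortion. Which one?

[CrCl₄I₂]⁴−

[Cr(H₂O)₂(en)₂]³⁺: Water is neutral; ethylenediamine is neutral; balancing the +3 overall charge requires Cr(III). Cr sits in group 6, so the d-electron count is 6 − 3 = 3. The d³ configuration leaves the e_g set evenly filled (or empty) — no strong Jahn–Teller driving force.
[CrCl₄I₂]⁴−: Ligand charges: each chloride is −1; each iodide is −1. With an overall charge of −4 the chromium centre must be in the +2 oxidation state. Chromium is a group-6 element; Cr(II) is therefore d⁴. Chloride and iodide are weak-field ligands for a first-row metal, so the complex is high-spin. The t₂g³e_g¹ (high-spin) configuration has an unevenly filled e_g set; the Jahn–Teller theorem predicts a tetragonal distortion (typically axial elongation) to lift the degeneracy.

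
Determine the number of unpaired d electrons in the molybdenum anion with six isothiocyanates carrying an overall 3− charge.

3 unpaired electrons

Each isothiocyanate is −1; balancing the −3 overall charge requires Mo(III).
Mo sits in group 6, so the d-electron count is 6 − 3 = 3.
In an octahedral field the d³ configuration is t₂g³e_g⁰ (only one arrangement possible), giving 3 unpaired electrons.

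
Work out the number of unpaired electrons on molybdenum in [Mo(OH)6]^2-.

2 unpaired electrons

Each hydroxide is −1; balancing the −2 overall charge requires Mo(IV).
Group 6 minus oxidation state 4 gives a d² configuration.
In an octahedral field the d² configuration is t₂g²e_g⁰ (only one arrangement possible), giving 2 unpaired electrons.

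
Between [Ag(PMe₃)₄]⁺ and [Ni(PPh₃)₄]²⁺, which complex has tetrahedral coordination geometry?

[Ag(PMe₃)₄]⁺

For [Ag(PMe₃)₄]⁺: Trimethylphosphine is neutral; balancing the +1 overall charge requires Ag(I). Silver is a group-11 element; Ag(I) is therefore d¹⁰. A d¹⁰ ion has no crystal-field stabilisation preference between square planar and tetrahedral, so four ligands adopt the sterically favoured tetrahedral geometry. → tetrahedral.
For [Ni(PPh₃)₄]²⁺: Ligand charges: triphenylphosphine is neutral. With an overall charge of +2 the nickel centre must be in the +2 oxidation state. Ni sits in group 10, so the d-electron count is 10 − 2 = 8. Triphenylphosphine is a strong-field ligand (high in the spectrochemical series). A 3d d⁸ ion with strong-field ligands gains enough CFSE to favour square planar over tetrahedral. → square planar.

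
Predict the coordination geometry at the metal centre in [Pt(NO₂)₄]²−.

square planar

Ligand charges: each nitro (N-bound nitrite) is −1. With an overall charge of −2 the platinum centre must be in the +2 oxidation state.
Platinum is a group-10 element; Pt(II) is therefore d⁸.
With 4 monodentate ligands the coordination number is 4.
A 5d d⁸ ion has a large crystal-field splitting; square planar leaves the high-energy d_{x²−y²} orbital empty and maximises CFSE.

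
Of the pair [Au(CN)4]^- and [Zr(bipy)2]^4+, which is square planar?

For [Au(CN)4]^-: Ligand charges: each cyanide is −1. With an overall charge of −1 the gold centre must be in the +3 oxidation state. Gold is a group-11 element; Au(III) is therefore d⁸. A 5d d⁸ ion has a large crystal-field splitting; square planar leaves the high-energy d_{x²−y²} orbital empty and maximises CFSE. → square planar.
For [Zr(bipy)2]^4+: Ligand charges: 2,2′-bipyridine is neutral. With an overall charge of +4 the zirconium centre must be in the +4 oxidation state. Zirconium is a group-4 element; Zr(IV) is therefore d⁰. A d⁰ ion has no crystal-field stabilisation preference between square planar and tetrahedral, so four ligands adopt the sterically favoured tetrahedral geometry. → tetrahedral.

[Au(CN)4]^-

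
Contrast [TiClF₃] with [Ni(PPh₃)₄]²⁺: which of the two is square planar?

[Ni(PPh₃)₄]²⁺

For [TiClF₃]: Ligand charges: each chloride is −1; each fluoride is −1. With an overall charge of 0 the titanium centre must be in the +4 oxidation state. Group 4 minus oxidation state 4 gives a d⁰ configuration. A d⁰ ion has no crystal-field stabilisation preference between square planar and tetrahedral, so four ligands adopt the sterically favoured tetrahedral geometry. → tetrahedral.
For [Ni(PPh₃)₄]²⁺: Ligand charges: triphenylphosphine is neutral. With an overall charge of +2 the nickel centre must be in the +2 oxidation state. Group 10 minus oxidation state 2 gives a d⁸ configuration. Triphenylphosphine is a strong-field ligand (high in the spectrochemical series). A 3d d⁸ ion with strong-field ligands gains enough CFSE to favour square planar over tetrahedral. → square planar.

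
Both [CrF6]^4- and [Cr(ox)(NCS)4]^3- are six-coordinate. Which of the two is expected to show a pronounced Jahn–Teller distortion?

[CrF6]^4-: Ligand charges: each fluoride is −1. With an overall charge of −4 the chromium centre must be in the +2 oxidation state. Cr sits in group 6, so the d-electron count is 6 − 2 = 4. Fluoride is a weak-field ligand for a first-row metal, so the complex is high-spin. The t₂g³e_g¹ (high-spin) configuration has an unevenly filled e_g set; the Jahn–Teller theorem predicts a tetragonal distortion (typically axial elongation) to lift the degeneracy.
[Cr(ox)(NCS)4]^3-: Summing ligand charges against the −3 overall charge gives an oxidation state of +3 for chromium. Cr sits in group 6, so the d-electron count is 6 − 3 = 3. The d³ configuration leaves the e_g set evenly filled (or empty) — no strong Jahn–Teller driving force.

[CrF6]^4-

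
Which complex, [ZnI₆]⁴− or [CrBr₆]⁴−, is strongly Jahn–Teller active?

[ZnI₆]⁴−: Ligand charges: each iodide is −1. With an overall charge of −4 the zinc centre must be in the +2 oxidation state. Group 12 minus oxidation state 2 gives a d¹⁰ configuration. The d¹⁰ configuration leaves the e_g set evenly filled (or empty) — no strong Jahn–Teller driving force.
[CrBr₆]⁴−: Each bromide is −1; balancing the −4 overall charge requires Cr(II). Cr sits in group 6, so the d-electron count is 6 − 2 = 4. Bromide is a weak-field ligand for a first-row metal, so the complex is high-spin. The t₂g³e_g¹ (high-spin) configuration has an unevenly filled e_g set; the Jahn–Teller theorem predicts a tetragonal distortion (typically axial elongation) to lift the degeneracy.

[CrBr₆]⁴−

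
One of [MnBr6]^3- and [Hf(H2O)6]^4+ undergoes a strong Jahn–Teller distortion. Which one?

[MnBr6]^3-

[MnBr6]^3-: Summing ligand charges against the −3 overall charge gives an oxidation state of +3 for manganese. Manganese is a group-7 element; Mn(III) is therefore d⁴. Bromide is a weak-field ligand for a first-row metal, so the complex is high-spin. The t₂g³e_g¹ (high-spin) configuration has an unevenly filled e_g set; the Jahn–Teller theorem predicts a tetragonal distortion (typically axial elongation) to lift the degeneracy.
[Hf(H2O)6]^4+: Summing ligand charges against the +4 overall charge gives an oxidation state of +4 for hafnium. Group 4 minus oxidation state 4 gives a d⁰ configuration. The d⁰ configuration leaves the e_g set evenly filled (or empty) — no strong Jahn–Teller driving force.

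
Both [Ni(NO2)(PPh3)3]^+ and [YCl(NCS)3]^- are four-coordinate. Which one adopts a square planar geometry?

[Ni(NO2)(PPh3)3]^+

For [Ni(NO2)(PPh3)3]^+: Ligand charges: each nitro (N-bound nitrite) is −1; triphenylphosphine is neutral. With an overall charge of +1 the nickel centre must be in the +2 oxidation state. Group 10 minus oxidation state 2 gives a d⁸ configuration. Nitro (N-bound nitrite) and triphenylphosphine are strong-field ligands (high in the spectrochemical series). A 3d d⁸ ion with strong-field ligands gains enough CFSE to favour square planar over tetrahedral. → square planar.
For [YCl(NCS)3]^-: Each chloride is −1; each isothiocyanate is −1; balancing the −1 overall charge requires Y(III). Yttrium is a group-3 element; Y(III) is therefore d⁰. A d⁰ ion has no crystal-field stabilisation preference between square planar and tetrahedral, so four ligands adopt the sterically favoured tetrahedral geometry. → tetrahedral.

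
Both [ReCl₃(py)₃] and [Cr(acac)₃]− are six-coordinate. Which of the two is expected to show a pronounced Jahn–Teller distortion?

[Cr(acac)₃]−

[ReCl₃(py)₃]: Summing ligand charges against the 0 overall charge gives an oxidation state of +3 for rhenium. Rhenium is a group-7 element; Re(III) is therefore d⁴. A 5d ion has a large Δₒ and is invariably low-spin. The d⁴ configuration leaves the e_g set evenly filled (or empty) — no strong Jahn–Teller driving force.
[Cr(acac)₃]−: Each acetylacetonate is −1; balancing the −1 overall charge requires Cr(II). Chromium is a group-6 element; Cr(II) is therefore d⁴. Acetylacetonate is a weak-field ligand for a first-row metal, so the complex is high-spin. The t₂g³e_g¹ (high-spin) configuration has an unevenly filled e_g set; the Jahn–Teller theorem predicts a tetragonal distortion (typically axial elongation) to lift the degeneracy.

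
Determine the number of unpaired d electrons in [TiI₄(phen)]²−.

2

Summing ligand charges against the −2 overall charge gives an oxidation state of +2 for titanium.
Ti sits in group 4, so the d-electron count is 4 − 2 = 2.
Counting donor atoms: 4×iodide (monodentate) → 4 donors; 1×1,10-phenanthroline (bidentate) → 2 donors. Coordination number = 6.
In an octahedral field the d² configuration is t₂g²e_g⁰ (only one arrangement possible), giving 2 unpaired electrons.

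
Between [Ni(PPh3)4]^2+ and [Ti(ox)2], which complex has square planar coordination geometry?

[Ni(PPh3)4]^2+

For [Ni(PPh3)4]^2+: Triphenylphosphine is neutral; balancing the +2 overall charge requires Ni(II). Group 10 minus oxidation state 2 gives a d⁸ configuration. Triphenylphosphine is a strong-field ligand (high in the spectrochemical series). A 3d d⁸ ion with strong-field ligands gains enough CFSE to favour square planar over tetrahedral. → square planar.
For [Ti(ox)2]: Each oxalate is −2; balancing the 0 overall charge requires Ti(IV). Group 4 minus oxidation state 4 gives a d⁰ configuration. A d⁰ ion has no crystal-field stabilisation preference between square planar and tetrahedral, so four ligands adopt the sterically favoured tetrahedral geometry. → tetrahedral.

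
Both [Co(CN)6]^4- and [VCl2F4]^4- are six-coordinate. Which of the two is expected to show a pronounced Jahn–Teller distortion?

[Co(CN)6]^4-: Summing ligand charges against the −4 overall charge gives an oxidation state of +2 for cobalt. Cobalt is a group-9 element; Co(II) is therefore d⁷. Cyanide is a strong-field ligand (high in the spectrochemical series) for a first-row metal, so the complex is low-spin. The t₂g⁶e_g¹ (low-spin) configuration has an unevenly filled e_g set; the Jahn–Teller theorem predicts a tetragonal distortion (typically axial elongation) to lift the degeneracy.
[VCl2F4]^4-: Each chloride is −1; each fluoride is −1; balancing the −4 overall charge requires V(II). V sits in group 5, so the d-electron count is 5 − 2 = 3. The d³ configuration leaves the e_g set evenly filled (or empty) — no strong Jahn–Teller driving force.

[Co(CN)6]^4-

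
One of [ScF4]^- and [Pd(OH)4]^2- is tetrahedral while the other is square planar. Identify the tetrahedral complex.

[ScF4]^-

For [ScF4]^-: Summing ligand charges against the −1 overall charge gives an oxidation state of +3 for scandium. Group 3 minus oxidation state 3 gives a d⁰ configuration. A d⁰ ion has no crystal-field stabilisation preference between square planar and tetrahedral, so four ligands adopt the sterically favoured tetrahedral geometry. → tetrahedral.
For [Pd(OH)4]^2-: Each hydroxide is −1; balancing the −2 overall charge requires Pd(II). Pd sits in group 10, so the d-electron count is 10 − 2 = 8. A 4d d⁸ ion has a large crystal-field splitting; square planar leaves the high-energy d_{x²−y²} orbital empty and maximises CFSE. → square planar.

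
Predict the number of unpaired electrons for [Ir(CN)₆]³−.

Each cyanide is −1; balancing the −3 overall charge requires Ir(III).
Iridium is a group-9 element; Ir(III) is therefore d⁶.
The spin state decides the count: a 5d ion has a large Δₒ and is invariably low-spin.
An octahedral low-spin d⁶ ion is t₂g⁶e_g⁰, giving 0 unpaired electrons.

0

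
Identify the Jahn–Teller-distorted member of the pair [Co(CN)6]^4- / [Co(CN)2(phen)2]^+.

[Co(CN)6]^4-: Ligand charges: each cyanide is −1. With an overall charge of −4 the cobalt centre must be in the +2 oxidation state. Co sits in group 9, so the d-electron count is 9 − 2 = 7. Cyanide is a strong-field ligand (high in the spectrochemical series) for a first-row metal, so the complex is low-spin. The t₂g⁶e_g¹ (low-spin) configuration has an unevenly filled e_g set; the Jahn–Teller theorem predicts a tetragonal distortion (typically axial elongation) to lift the degeneracy.
[Co(CN)2(phen)2]^+: Ligand charges: each cyanide is −1; 1,10-phenanthroline is neutral. With an overall charge of +1 the cobalt centre must be in the +3 oxidation state. Co sits in group 9, so the d-electron count is 9 − 3 = 6. Co(III) has an exceptionally large octahedral splitting and is low-spin with essentially every ligand except fluoride. The d⁶ configuration leaves the e_g set evenly filled (or empty) — no strong Jahn–Teller driving force.

[Co(CN)6]^4-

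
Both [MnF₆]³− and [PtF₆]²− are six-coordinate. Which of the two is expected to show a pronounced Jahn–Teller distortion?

[MnF₆]³−: Each fluoride is −1; balancing the −3 overall charge requires Mn(III). Mn sits in group 7, so the d-electron count is 7 − 3 = 4. Fluoride is a weak-field ligand for a first-row metal, so the complex is high-spin. The t₂g³e_g¹ (high-spin) configuration has an unevenly filled e_g set; the Jahn–Teller theorem predicts a tetragonal distortion (typically axial elongation) to lift the degeneracy.
[PtF₆]²−: Each fluoride is −1; balancing the −2 overall charge requires Pt(IV). Pt sits in group 10, so the d-electron count is 10 − 4 = 6. A 5d ion has a large Δₒ and is invariably low-spin. The d⁶ configuration leaves the e_g set evenly filled (or empty) — no strong Jahn–Teller driving force.

[MnF₆]³−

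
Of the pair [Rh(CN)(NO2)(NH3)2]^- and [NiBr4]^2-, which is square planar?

For [Rh(CN)(NO2)(NH3)2]^-: Ligand charges: each cyanide is −1; each nitro (N-bound nitrite) is −1; ammonia is neutral. With an overall charge of −1 the rhodium centre must be in the +1 oxidation state. Rh sits in group 9, so the d-electron count is 9 − 1 = 8. A 4d d⁸ ion has a large crystal-field splitting; square planar leaves the high-energy d_{x²−y²} orbital empty and maximises CFSE. → square planar.
For [NiBr4]^2-: Ligand charges: each bromide is −1. With an overall charge of −2 the nickel centre must be in the +2 oxidation state. Group 10 minus oxidation state 2 gives a d⁸ configuration. Bromide is a weak-field ligand. With weak-field ligands the CFSE gain from square planar is small, so a 3d d⁸ ion takes the sterically preferred tetrahedral geometry. → tetrahedral.

[Rh(CN)(NO2)(NH3)2]^-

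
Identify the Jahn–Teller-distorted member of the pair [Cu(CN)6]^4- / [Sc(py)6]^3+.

[Cu(CN)6]^4-

[Cu(CN)6]^4-: Summing ligand charges against the −4 overall charge gives an oxidation state of +2 for copper. Copper is a group-11 element; Cu(II) is therefore d⁹. The t₂g⁶e_g³ configuration has an unevenly filled e_g set; the Jahn–Teller theorem predicts a tetragonal distortion (typically axial elongation) to lift the degeneracy.
[Sc(py)6]^3+: Summing ligand charges against the +3 overall charge gives an oxidation state of +3 for scandium. Group 3 minus oxidation state 3 gives a d⁰ configuration. The d⁰ configuration leaves the e_g set evenly filled (or empty) — no strong Jahn–Teller driving force.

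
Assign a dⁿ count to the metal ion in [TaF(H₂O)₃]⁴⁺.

d0

Ligand charges: each fluoride is −1; water is neutral. With an overall charge of +4 the tantalum centre must be in the +5 oxidation state.
Group 5 minus oxidation state 5 gives a d⁰ configuration.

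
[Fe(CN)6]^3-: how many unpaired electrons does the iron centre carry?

1

Each cyanide is −1; balancing the −3 overall charge requires Fe(III).
Fe sits in group 8, so the d-electron count is 8 − 3 = 5.
The spin state decides the count: Cyanide is a strong-field ligand (high in the spectrochemical series) for a first-row metal, so the complex is low-spin.
An octahedral low-spin d⁵ ion is t₂g⁵e_g⁰, giving 1 unpaired electron.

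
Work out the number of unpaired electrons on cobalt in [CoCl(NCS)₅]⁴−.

Ligand charges: each chloride is −1; each isothiocyanate is −1. With an overall charge of −4 the cobalt centre must be in the +2 oxidation state.
Cobalt is a group-9 element; Co(II) is therefore d⁷.
The spin state decides the count: Chloride and isothiocyanate are weak-field ligands for a first-row metal, so the complex is high-spin.
An octahedral high-spin d⁷ ion is t₂g⁵e_g², giving 3 unpaired electrons.

3 unpaired electrons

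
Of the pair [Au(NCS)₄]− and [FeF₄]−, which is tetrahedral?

For [Au(NCS)₄]−: Summing ligand charges against the −1 overall charge gives an oxidation state of +3 for gold. Group 11 minus oxidation state 3 gives a d⁸ configuration. A 5d d⁸ ion has a large crystal-field splitting; square planar leaves the high-energy d_{x²−y²} orbital empty and maximises CFSE. → square planar.
For [FeF₄]−: Ligand charges: each fluoride is −1. With an overall charge of −1 the iron centre must be in the +3 oxidation state. Iron is a group-8 element; Fe(III) is therefore d⁵. A high-spin d⁵ ion has zero CFSE in either geometry, so four ligands adopt the sterically favoured tetrahedral geometry. → tetrahedral.

[FeF₄]−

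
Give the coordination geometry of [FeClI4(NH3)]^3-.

octahedral

Ligand charges: each chloride is −1; each iodide is −1; ammonia is neutral. With an overall charge of −3 the iron centre must be in the +2 oxidation state.
Group 8 minus oxidation state 2 gives a d⁶ configuration.
With 6 monodentate ligands the coordination number is 6.
Six donors around a single metal centre give an octahedral coordination sphere.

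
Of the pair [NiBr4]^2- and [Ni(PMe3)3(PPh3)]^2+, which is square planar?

[Ni(PMe3)3(PPh3)]^2+

For [NiBr4]^2-: Summing ligand charges against the −2 overall charge gives an oxidation state of +2 for nickel. Ni sits in group 10, so the d-electron count is 10 − 2 = 8. Bromide is a weak-field ligand. With weak-field ligands the CFSE gain from square planar is small, so a 3d d⁸ ion takes the sterically preferred tetrahedral geometry. → tetrahedral.
For [Ni(PMe3)3(PPh3)]^2+: Summing ligand charges against the +2 overall charge gives an oxidation state of +2 for nickel. Ni sits in group 10, so the d-electron count is 10 − 2 = 8. Trimethylphosphine and triphenylphosphine are strong-field ligands (high in the spectrochemical series). A 3d d⁸ ion with strong-field ligands gains enough CFSE to favour square planar over tetrahedral. → square planar.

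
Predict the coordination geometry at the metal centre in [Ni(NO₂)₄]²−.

square planar

Each nitro (N-bound nitrite) is −1; balancing the −2 overall charge requires Ni(II).
Ni sits in group 10, so the d-electron count is 10 − 2 = 8.
With 4 monodentate ligands the coordination number is 4.
Nitro (N-bound nitrite) is a strong-field ligand (high in the spectrochemical series).
A 3d d⁸ ion with strong-field ligands gains enough CFSE to favour square planar over tetrahedral.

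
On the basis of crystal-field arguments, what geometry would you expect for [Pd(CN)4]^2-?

Ligand charges: each cyanide is −1. With an overall charge of −2 the palladium centre must be in the +2 oxidation state.
Palladium is a group-10 element; Pd(II) is therefore d⁸.
With 4 monodentate ligands the coordination number is 4.
A 4d d⁸ ion has a large crystal-field splitting; square planar leaves the high-energy d_{x²−y²} orbital empty and maximises CFSE.

square planar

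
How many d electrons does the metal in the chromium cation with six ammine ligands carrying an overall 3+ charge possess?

d³

Summing ligand charges against the +3 overall charge gives an oxidation state of +3 for chromium.
Chromium is a group-6 element; Cr(III) is therefore d³.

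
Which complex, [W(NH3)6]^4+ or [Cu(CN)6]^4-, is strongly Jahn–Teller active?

[Cu(CN)6]^4-

[W(NH3)6]^4+: Summing ligand charges against the +4 overall charge gives an oxidation state of +4 for tungsten. W sits in group 6, so the d-electron count is 6 − 4 = 2. The d² configuration leaves the e_g set evenly filled (or empty) — no strong Jahn–Teller driving force.
[Cu(CN)6]^4-: Summing ligand charges against the −4 overall charge gives an oxidation state of +2 for copper. Group 11 minus oxidation state 2 gives a d⁹ configuration. The t₂g⁶e_g³ configuration has an unevenly filled e_g set; the Jahn–Teller theorem predicts a tetragonal distortion (typically axial elongation) to lift the degeneracy.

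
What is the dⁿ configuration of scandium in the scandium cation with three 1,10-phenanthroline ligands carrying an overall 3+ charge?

d0

Ligand charges: 1,10-phenanthroline is neutral. With an overall charge of +3 the scandium centre must be in the +3 oxidation state.
Group 3 minus oxidation state 3 gives a d⁰ configuration.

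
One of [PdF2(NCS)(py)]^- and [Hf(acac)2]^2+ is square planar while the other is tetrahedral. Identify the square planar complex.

For [PdF2(NCS)(py)]^-: Summing ligand charges against the −1 overall charge gives an oxidation state of +2 for palladium. Group 10 minus oxidation state 2 gives a d⁸ configuration. A 4d d⁸ ion has a large crystal-field splitting; square planar leaves the high-energy d_{x²−y²} orbital empty and maximises CFSE. → square planar.
For [Hf(acac)2]^2+: Each acetylacetonate is −1; balancing the +2 overall charge requires Hf(IV). Hf sits in group 4, so the d-electron count is 4 − 4 = 0. A d⁰ ion has no crystal-field stabilisation preference between square planar and tetrahedral, so four ligands adopt the sterically favoured tetrahedral geometry. → tetrahedral.

[PdF2(NCS)(py)]^-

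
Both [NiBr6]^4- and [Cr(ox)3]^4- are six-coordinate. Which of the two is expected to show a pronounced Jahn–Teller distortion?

[NiBr6]^4-: Summing ligand charges against the −4 overall charge gives an oxidation state of +2 for nickel. Group 10 minus oxidation state 2 gives a d⁸ configuration. The d⁸ configuration leaves the e_g set evenly filled (or empty) — no strong Jahn–Teller driving force.
[Cr(ox)3]^4-: Each oxalate is −2; balancing the −4 overall charge requires Cr(II). Chromium is a group-6 element; Cr(II) is therefore d⁴. Oxalate is a weak-field ligand for a first-row metal, so the complex is high-spin. The t₂g³e_g¹ (high-spin) configuration has an unevenly filled e_g set; the Jahn–Teller theorem predicts a tetragonal distortion (typically axial elongation) to lift the degeneracy.

[Cr(ox)3]^4-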